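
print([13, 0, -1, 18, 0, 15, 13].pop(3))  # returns 18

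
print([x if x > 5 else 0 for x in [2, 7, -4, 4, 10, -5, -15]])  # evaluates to [0, 7, 0, 0, 10, 0, 0]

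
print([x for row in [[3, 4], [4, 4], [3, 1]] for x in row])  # [3, 4, 4, 4, 3, 1]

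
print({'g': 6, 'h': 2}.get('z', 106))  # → 106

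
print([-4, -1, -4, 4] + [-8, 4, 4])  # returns [-4, -1, -4, 4, -8, 4, 4]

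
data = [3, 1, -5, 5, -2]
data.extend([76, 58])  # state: [3, 1, -5, 5, -2, 76, 58]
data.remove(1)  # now [3, -5, 5, -2, 76, 58]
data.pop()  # 58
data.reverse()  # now [76, -2, 5, -5, 3]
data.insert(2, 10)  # [76, -2, 10, 5, -5, 3]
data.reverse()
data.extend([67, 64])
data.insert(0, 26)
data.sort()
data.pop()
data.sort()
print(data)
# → [-5, -2, 3, 5, 10, 26, 64, 67]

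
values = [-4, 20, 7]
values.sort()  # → [-4, 7, 20]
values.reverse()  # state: [20, 7, -4]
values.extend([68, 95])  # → [20, 7, -4, 68, 95]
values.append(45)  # [20, 7, -4, 68, 95, 45]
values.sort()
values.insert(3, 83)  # [-4, 7, 20, 83, 45, 68, 95]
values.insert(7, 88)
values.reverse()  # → [88, 95, 68, 45, 83, 20, 7, -4]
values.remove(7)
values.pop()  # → -4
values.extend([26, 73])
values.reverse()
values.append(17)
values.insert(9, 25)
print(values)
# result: [73, 26, 20, 83, 45, 68, 95, 88, 17, 25]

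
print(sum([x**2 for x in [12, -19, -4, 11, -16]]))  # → 898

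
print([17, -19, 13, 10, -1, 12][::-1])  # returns [12, -1, 10, 13, -19, 17]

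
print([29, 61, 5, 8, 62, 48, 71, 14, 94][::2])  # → [29, 5, 62, 71, 94]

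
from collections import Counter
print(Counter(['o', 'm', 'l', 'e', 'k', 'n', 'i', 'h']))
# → Counter({'o': 1, 'm': 1, 'l': 1, 'e': 1, 'k': 1, 'n': 1, 'i': 1, 'h': 1})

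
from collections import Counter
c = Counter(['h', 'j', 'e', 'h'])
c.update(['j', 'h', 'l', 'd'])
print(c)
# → Counter({'h': 3, 'j': 2, 'e': 1, 'l': 1, 'd': 1})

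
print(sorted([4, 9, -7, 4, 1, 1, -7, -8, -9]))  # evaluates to [-9, -8, -7, -7, 1, 1, 4, 4, 9]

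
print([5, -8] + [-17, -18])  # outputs [5, -8, -17, -18]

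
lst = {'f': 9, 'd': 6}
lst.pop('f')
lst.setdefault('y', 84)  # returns 84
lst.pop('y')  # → 84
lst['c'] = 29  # {'d': 6, 'c': 29}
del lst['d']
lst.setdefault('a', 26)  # 26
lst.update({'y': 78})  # {'c': 29, 'a': 26, 'y': 78}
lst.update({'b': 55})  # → {'c': 29, 'a': 26, 'y': 78, 'b': 55}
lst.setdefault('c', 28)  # 29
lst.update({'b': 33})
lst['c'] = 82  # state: {'c': 82, 'a': 26, 'y': 78, 'b': 33}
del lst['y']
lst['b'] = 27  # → {'c': 82, 'a': 26, 'b': 27}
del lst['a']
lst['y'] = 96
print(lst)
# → {'c': 82, 'b': 27, 'y': 96}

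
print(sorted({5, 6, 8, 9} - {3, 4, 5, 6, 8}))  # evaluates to [9]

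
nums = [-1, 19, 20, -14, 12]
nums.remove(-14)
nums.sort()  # [-1, 12, 19, 20]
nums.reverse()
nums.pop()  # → -1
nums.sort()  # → [12, 19, 20]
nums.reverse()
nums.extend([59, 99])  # [20, 19, 12, 59, 99]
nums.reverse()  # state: [99, 59, 12, 19, 20]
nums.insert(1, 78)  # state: [99, 78, 59, 12, 19, 20]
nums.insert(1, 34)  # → [99, 34, 78, 59, 12, 19, 20]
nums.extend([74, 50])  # [99, 34, 78, 59, 12, 19, 20, 74, 50]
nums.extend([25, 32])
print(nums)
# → [99, 34, 78, 59, 12, 19, 20, 74, 50, 25, 32]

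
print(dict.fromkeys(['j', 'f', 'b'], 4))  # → {'j': 4, 'f': 4, 'b': 4}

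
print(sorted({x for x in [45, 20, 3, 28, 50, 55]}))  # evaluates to [3, 20, 28, 45, 50, 55]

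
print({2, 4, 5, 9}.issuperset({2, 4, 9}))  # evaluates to True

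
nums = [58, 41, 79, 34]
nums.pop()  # 34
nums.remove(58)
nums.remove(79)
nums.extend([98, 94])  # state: [41, 98, 94]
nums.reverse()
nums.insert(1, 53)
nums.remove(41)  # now [94, 53, 98]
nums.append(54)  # [94, 53, 98, 54]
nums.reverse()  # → [54, 98, 53, 94]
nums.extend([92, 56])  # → [54, 98, 53, 94, 92, 56]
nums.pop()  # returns 56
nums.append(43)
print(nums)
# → [54, 98, 53, 94, 92, 43]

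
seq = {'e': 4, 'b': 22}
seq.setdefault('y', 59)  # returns 59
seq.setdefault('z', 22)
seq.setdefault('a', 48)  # 48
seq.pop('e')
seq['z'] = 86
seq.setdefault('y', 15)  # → 59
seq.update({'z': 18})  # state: {'b': 22, 'y': 59, 'z': 18, 'a': 48}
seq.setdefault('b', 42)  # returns 22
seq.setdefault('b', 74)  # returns 22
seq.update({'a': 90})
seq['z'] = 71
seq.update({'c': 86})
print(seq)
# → {'b': 22, 'y': 59, 'z': 71, 'a': 90, 'c': 86}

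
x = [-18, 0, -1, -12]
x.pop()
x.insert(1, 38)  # [-18, 38, 0, -1]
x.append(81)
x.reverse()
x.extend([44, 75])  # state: [81, -1, 0, 38, -18, 44, 75]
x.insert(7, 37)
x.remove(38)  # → [81, -1, 0, -18, 44, 75, 37]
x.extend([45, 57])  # [81, -1, 0, -18, 44, 75, 37, 45, 57]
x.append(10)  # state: [81, -1, 0, -18, 44, 75, 37, 45, 57, 10]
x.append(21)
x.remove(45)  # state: [81, -1, 0, -18, 44, 75, 37, 57, 10, 21]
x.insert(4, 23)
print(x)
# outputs [81, -1, 0, -18, 23, 44, 75, 37, 57, 10, 21]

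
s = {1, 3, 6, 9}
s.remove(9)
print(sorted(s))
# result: [1, 3, 6]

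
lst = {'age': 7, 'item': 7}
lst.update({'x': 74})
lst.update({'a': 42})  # {'age': 7, 'item': 7, 'x': 74, 'a': 42}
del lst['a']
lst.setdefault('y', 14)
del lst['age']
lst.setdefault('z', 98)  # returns 98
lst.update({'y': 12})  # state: {'item': 7, 'x': 74, 'y': 12, 'z': 98}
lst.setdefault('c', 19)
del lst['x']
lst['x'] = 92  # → {'item': 7, 'y': 12, 'z': 98, 'c': 19, 'x': 92}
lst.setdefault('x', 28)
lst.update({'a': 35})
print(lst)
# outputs {'item': 7, 'y': 12, 'z': 98, 'c': 19, 'x': 92, 'a': 35}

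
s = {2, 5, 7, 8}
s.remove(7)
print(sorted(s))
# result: [2, 5, 8]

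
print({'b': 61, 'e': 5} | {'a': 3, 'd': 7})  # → {'b': 61, 'e': 5, 'a': 3, 'd': 7}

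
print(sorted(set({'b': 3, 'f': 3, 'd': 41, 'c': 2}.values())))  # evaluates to [2, 3, 41]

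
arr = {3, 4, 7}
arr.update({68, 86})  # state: {3, 4, 7, 68, 86}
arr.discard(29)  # {3, 4, 7, 68, 86}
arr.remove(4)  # {3, 7, 68, 86}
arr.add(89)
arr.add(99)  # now {3, 7, 68, 86, 89, 99}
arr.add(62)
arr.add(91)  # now {3, 7, 62, 68, 86, 89, 91, 99}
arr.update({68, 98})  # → {3, 7, 62, 68, 86, 89, 91, 98, 99}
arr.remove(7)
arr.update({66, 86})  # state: {3, 62, 66, 68, 86, 89, 91, 98, 99}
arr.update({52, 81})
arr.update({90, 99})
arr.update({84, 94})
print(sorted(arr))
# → [3, 52, 62, 66, 68, 81, 84, 86, 89, 90, 91, 94, 98, 99]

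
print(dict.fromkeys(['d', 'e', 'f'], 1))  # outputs {'d': 1, 'e': 1, 'f': 1}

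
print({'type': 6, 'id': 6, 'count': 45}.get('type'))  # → 6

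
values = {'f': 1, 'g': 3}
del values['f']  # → {'g': 3}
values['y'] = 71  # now {'g': 3, 'y': 71}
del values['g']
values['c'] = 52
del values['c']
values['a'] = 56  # {'y': 71, 'a': 56}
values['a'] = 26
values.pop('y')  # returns 71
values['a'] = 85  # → {'a': 85}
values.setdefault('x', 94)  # 94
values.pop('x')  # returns 94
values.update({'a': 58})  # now {'a': 58}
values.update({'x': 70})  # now {'a': 58, 'x': 70}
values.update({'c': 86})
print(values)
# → {'a': 58, 'x': 70, 'c': 86}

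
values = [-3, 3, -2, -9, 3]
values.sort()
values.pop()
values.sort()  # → [-9, -3, -2, 3]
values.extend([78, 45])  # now [-9, -3, -2, 3, 78, 45]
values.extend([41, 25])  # [-9, -3, -2, 3, 78, 45, 41, 25]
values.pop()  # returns 25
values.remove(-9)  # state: [-3, -2, 3, 78, 45, 41]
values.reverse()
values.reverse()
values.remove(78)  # [-3, -2, 3, 45, 41]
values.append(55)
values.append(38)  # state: [-3, -2, 3, 45, 41, 55, 38]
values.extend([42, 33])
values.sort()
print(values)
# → [-3, -2, 3, 33, 38, 41, 42, 45, 55]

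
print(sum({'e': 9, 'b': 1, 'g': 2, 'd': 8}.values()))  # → 20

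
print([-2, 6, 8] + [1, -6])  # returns [-2, 6, 8, 1, -6]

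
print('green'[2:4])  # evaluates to ee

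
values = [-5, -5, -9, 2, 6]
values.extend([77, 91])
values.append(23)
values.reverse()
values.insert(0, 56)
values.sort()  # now [-9, -5, -5, 2, 6, 23, 56, 77, 91]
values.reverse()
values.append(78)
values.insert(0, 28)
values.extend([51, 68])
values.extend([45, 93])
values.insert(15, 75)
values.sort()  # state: [-9, -5, -5, 2, 6, 23, 28, 45, 51, 56, 68, 75, 77, 78, 91, 93]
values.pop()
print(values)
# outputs [-9, -5, -5, 2, 6, 23, 28, 45, 51, 56, 68, 75, 77, 78, 91]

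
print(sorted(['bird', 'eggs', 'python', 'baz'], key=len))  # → ['baz', 'bird', 'eggs', 'python']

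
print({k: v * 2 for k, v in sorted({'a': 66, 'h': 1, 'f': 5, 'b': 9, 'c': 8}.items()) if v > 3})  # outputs {'a': 132, 'b': 18, 'c': 16, 'f': 10}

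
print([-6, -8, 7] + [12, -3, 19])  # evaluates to [-6, -8, 7, 12, -3, 19]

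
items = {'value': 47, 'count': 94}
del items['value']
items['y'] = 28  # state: {'count': 94, 'y': 28}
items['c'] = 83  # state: {'count': 94, 'y': 28, 'c': 83}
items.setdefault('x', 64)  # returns 64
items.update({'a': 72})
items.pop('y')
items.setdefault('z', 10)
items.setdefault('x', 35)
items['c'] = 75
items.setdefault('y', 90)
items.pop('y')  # 90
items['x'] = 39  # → {'count': 94, 'c': 75, 'x': 39, 'a': 72, 'z': 10}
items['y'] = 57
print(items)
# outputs {'count': 94, 'c': 75, 'x': 39, 'a': 72, 'z': 10, 'y': 57}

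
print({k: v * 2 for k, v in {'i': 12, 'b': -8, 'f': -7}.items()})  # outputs {'i': 24, 'b': -16, 'f': -14}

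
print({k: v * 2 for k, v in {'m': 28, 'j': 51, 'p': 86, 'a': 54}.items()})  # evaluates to {'m': 56, 'j': 102, 'p': 172, 'a': 108}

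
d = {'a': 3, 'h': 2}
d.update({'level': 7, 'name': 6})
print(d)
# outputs {'a': 3, 'h': 2, 'level': 7, 'name': 6}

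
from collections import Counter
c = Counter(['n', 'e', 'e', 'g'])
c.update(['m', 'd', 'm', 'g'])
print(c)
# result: Counter({'e': 2, 'g': 2, 'm': 2, 'n': 1, 'd': 1})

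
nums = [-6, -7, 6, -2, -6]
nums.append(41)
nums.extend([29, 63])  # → [-6, -7, 6, -2, -6, 41, 29, 63]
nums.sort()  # [-7, -6, -6, -2, 6, 29, 41, 63]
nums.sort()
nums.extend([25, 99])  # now [-7, -6, -6, -2, 6, 29, 41, 63, 25, 99]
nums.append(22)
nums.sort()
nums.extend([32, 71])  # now [-7, -6, -6, -2, 6, 22, 25, 29, 41, 63, 99, 32, 71]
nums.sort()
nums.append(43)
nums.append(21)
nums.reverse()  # [21, 43, 99, 71, 63, 41, 32, 29, 25, 22, 6, -2, -6, -6, -7]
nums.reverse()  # [-7, -6, -6, -2, 6, 22, 25, 29, 32, 41, 63, 71, 99, 43, 21]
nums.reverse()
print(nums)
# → [21, 43, 99, 71, 63, 41, 32, 29, 25, 22, 6, -2, -6, -6, -7]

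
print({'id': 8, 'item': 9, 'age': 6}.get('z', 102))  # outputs 102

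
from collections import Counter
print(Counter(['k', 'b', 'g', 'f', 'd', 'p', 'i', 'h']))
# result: Counter({'k': 1, 'b': 1, 'g': 1, 'f': 1, 'd': 1, 'p': 1, 'i': 1, 'h': 1})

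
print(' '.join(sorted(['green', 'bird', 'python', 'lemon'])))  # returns bird green lemon python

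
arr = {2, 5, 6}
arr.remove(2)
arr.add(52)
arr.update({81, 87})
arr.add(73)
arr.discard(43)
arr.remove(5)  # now {6, 52, 73, 81, 87}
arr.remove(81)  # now {6, 52, 73, 87}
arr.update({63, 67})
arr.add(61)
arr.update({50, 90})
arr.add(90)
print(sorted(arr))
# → [6, 50, 52, 61, 63, 67, 73, 87, 90]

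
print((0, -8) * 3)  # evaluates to (0, -8, 0, -8, 0, -8)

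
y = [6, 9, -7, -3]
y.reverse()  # [-3, -7, 9, 6]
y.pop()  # 6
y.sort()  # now [-7, -3, 9]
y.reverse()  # [9, -3, -7]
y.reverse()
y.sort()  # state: [-7, -3, 9]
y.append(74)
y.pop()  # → 74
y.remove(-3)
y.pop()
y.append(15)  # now [-7, 15]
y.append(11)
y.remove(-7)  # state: [15, 11]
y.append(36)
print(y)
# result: [15, 11, 36]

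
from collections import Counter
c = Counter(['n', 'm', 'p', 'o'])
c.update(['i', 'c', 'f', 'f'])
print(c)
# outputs Counter({'f': 2, 'n': 1, 'm': 1, 'p': 1, 'o': 1, 'i': 1, 'c': 1})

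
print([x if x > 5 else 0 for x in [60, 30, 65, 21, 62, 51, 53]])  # [60, 30, 65, 21, 62, 51, 53]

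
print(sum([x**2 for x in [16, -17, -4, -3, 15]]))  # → 795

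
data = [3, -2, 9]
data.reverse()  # [9, -2, 3]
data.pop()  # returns 3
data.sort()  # [-2, 9]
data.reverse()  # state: [9, -2]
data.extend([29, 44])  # [9, -2, 29, 44]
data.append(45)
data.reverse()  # [45, 44, 29, -2, 9]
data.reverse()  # [9, -2, 29, 44, 45]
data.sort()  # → [-2, 9, 29, 44, 45]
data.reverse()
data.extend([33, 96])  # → [45, 44, 29, 9, -2, 33, 96]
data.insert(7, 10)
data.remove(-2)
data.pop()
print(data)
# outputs [45, 44, 29, 9, 33, 96]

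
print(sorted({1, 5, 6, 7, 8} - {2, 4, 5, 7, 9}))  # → [1, 6, 8]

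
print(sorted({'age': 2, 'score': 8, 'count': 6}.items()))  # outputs [('age', 2), ('count', 6), ('score', 8)]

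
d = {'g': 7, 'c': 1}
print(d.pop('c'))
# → 1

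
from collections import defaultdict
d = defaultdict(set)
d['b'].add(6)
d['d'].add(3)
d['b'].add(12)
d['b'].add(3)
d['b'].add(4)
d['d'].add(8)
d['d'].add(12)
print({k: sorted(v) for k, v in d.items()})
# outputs {'b': [3, 4, 6, 12], 'd': [3, 8, 12]}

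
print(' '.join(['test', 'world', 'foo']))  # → test world foo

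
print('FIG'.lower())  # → fig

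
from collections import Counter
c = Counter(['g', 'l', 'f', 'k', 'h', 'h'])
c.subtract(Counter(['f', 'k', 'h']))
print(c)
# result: Counter({'g': 1, 'l': 1, 'h': 1, 'f': 0, 'k': 0})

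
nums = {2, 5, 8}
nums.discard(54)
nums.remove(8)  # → {2, 5}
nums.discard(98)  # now {2, 5}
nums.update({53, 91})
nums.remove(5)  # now {2, 53, 91}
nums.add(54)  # {2, 53, 54, 91}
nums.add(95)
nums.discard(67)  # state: {2, 53, 54, 91, 95}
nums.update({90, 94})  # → {2, 53, 54, 90, 91, 94, 95}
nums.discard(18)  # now {2, 53, 54, 90, 91, 94, 95}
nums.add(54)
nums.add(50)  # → {2, 50, 53, 54, 90, 91, 94, 95}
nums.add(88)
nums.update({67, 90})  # {2, 50, 53, 54, 67, 88, 90, 91, 94, 95}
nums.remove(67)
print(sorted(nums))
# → [2, 50, 53, 54, 88, 90, 91, 94, 95]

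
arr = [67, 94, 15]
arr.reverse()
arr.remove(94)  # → [15, 67]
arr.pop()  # 67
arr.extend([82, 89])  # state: [15, 82, 89]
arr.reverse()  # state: [89, 82, 15]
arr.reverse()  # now [15, 82, 89]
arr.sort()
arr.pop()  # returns 89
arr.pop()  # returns 82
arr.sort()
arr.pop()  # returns 15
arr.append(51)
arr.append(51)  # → [51, 51]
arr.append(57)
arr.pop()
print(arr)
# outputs [51, 51]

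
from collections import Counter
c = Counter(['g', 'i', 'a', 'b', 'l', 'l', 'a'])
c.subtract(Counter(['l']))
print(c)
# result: Counter({'a': 2, 'g': 1, 'i': 1, 'b': 1, 'l': 1})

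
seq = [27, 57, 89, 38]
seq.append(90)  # [27, 57, 89, 38, 90]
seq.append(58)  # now [27, 57, 89, 38, 90, 58]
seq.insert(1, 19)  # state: [27, 19, 57, 89, 38, 90, 58]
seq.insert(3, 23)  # [27, 19, 57, 23, 89, 38, 90, 58]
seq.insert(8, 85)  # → [27, 19, 57, 23, 89, 38, 90, 58, 85]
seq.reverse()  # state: [85, 58, 90, 38, 89, 23, 57, 19, 27]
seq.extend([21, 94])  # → [85, 58, 90, 38, 89, 23, 57, 19, 27, 21, 94]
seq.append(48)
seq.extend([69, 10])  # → [85, 58, 90, 38, 89, 23, 57, 19, 27, 21, 94, 48, 69, 10]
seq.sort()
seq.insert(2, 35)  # [10, 19, 35, 21, 23, 27, 38, 48, 57, 58, 69, 85, 89, 90, 94]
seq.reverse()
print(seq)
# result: [94, 90, 89, 85, 69, 58, 57, 48, 38, 27, 23, 21, 35, 19, 10]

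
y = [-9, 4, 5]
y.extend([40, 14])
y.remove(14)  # [-9, 4, 5, 40]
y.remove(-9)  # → [4, 5, 40]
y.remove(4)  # [5, 40]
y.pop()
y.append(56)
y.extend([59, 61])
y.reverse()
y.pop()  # 5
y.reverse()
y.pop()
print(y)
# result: [56, 59]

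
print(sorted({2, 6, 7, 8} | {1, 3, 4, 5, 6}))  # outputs [1, 2, 3, 4, 5, 6, 7, 8]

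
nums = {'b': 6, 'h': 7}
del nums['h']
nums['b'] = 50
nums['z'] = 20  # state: {'b': 50, 'z': 20}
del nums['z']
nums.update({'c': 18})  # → {'b': 50, 'c': 18}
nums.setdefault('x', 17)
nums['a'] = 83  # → {'b': 50, 'c': 18, 'x': 17, 'a': 83}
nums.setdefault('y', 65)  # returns 65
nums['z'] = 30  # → {'b': 50, 'c': 18, 'x': 17, 'a': 83, 'y': 65, 'z': 30}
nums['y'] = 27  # {'b': 50, 'c': 18, 'x': 17, 'a': 83, 'y': 27, 'z': 30}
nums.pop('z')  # 30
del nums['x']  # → {'b': 50, 'c': 18, 'a': 83, 'y': 27}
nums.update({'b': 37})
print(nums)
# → {'b': 37, 'c': 18, 'a': 83, 'y': 27}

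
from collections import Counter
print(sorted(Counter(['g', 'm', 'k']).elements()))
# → ['g', 'k', 'm']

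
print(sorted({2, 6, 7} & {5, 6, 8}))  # [6]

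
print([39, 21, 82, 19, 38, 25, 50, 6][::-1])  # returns [6, 50, 25, 38, 19, 82, 21, 39]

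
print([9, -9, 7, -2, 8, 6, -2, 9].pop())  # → 9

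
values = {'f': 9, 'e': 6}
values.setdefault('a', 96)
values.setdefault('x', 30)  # 30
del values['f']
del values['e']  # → {'a': 96, 'x': 30}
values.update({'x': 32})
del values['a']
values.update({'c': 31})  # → {'x': 32, 'c': 31}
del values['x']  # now {'c': 31}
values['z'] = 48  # {'c': 31, 'z': 48}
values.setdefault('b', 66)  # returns 66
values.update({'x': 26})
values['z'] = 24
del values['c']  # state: {'z': 24, 'b': 66, 'x': 26}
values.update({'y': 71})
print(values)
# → {'z': 24, 'b': 66, 'x': 26, 'y': 71}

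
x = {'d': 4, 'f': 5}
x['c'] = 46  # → {'d': 4, 'f': 5, 'c': 46}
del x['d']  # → {'f': 5, 'c': 46}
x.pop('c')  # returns 46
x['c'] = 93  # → {'f': 5, 'c': 93}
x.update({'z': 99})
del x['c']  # {'f': 5, 'z': 99}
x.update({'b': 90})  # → {'f': 5, 'z': 99, 'b': 90}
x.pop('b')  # 90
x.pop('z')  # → 99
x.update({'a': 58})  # {'f': 5, 'a': 58}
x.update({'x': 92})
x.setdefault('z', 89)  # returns 89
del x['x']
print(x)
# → {'f': 5, 'a': 58, 'z': 89}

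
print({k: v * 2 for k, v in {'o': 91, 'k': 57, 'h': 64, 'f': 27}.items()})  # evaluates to {'o': 182, 'k': 114, 'h': 128, 'f': 54}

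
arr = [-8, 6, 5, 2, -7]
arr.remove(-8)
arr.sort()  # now [-7, 2, 5, 6]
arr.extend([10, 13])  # [-7, 2, 5, 6, 10, 13]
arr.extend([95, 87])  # [-7, 2, 5, 6, 10, 13, 95, 87]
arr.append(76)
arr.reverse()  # [76, 87, 95, 13, 10, 6, 5, 2, -7]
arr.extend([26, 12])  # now [76, 87, 95, 13, 10, 6, 5, 2, -7, 26, 12]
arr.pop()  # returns 12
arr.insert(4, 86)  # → [76, 87, 95, 13, 86, 10, 6, 5, 2, -7, 26]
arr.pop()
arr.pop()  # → -7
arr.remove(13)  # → [76, 87, 95, 86, 10, 6, 5, 2]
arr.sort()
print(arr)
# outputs [2, 5, 6, 10, 76, 86, 87, 95]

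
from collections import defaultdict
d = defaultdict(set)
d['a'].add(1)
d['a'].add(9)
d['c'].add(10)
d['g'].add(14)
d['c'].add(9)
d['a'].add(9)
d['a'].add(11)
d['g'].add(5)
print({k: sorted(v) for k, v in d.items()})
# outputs {'a': [1, 9, 11], 'c': [9, 10], 'g': [5, 14]}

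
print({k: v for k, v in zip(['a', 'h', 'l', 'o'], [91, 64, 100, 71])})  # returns {'a': 91, 'h': 64, 'l': 100, 'o': 71}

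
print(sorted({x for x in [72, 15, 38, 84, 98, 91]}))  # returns [15, 38, 72, 84, 91, 98]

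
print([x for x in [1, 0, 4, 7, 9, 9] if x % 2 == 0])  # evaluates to [0, 4]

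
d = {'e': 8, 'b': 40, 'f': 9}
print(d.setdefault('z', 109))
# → 109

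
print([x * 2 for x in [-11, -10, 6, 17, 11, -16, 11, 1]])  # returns [-22, -20, 12, 34, 22, -32, 22, 2]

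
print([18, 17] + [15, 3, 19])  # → [18, 17, 15, 3, 19]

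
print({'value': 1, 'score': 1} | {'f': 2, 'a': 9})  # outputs {'value': 1, 'score': 1, 'f': 2, 'a': 9}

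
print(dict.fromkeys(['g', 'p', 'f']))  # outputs {'g': None, 'p': None, 'f': None}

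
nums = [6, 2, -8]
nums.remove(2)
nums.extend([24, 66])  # [6, -8, 24, 66]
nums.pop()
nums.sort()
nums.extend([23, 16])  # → [-8, 6, 24, 23, 16]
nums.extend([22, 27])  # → [-8, 6, 24, 23, 16, 22, 27]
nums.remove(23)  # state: [-8, 6, 24, 16, 22, 27]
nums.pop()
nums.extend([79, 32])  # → [-8, 6, 24, 16, 22, 79, 32]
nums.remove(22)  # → [-8, 6, 24, 16, 79, 32]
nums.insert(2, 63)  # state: [-8, 6, 63, 24, 16, 79, 32]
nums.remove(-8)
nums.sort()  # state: [6, 16, 24, 32, 63, 79]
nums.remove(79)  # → [6, 16, 24, 32, 63]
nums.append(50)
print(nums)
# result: [6, 16, 24, 32, 63, 50]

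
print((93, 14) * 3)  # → (93, 14, 93, 14, 93, 14)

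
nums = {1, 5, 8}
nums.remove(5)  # {1, 8}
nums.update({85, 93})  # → {1, 8, 85, 93}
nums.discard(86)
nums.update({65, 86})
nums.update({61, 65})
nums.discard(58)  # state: {1, 8, 61, 65, 85, 86, 93}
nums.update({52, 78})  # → {1, 8, 52, 61, 65, 78, 85, 86, 93}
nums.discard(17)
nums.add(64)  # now {1, 8, 52, 61, 64, 65, 78, 85, 86, 93}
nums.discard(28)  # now {1, 8, 52, 61, 64, 65, 78, 85, 86, 93}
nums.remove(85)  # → {1, 8, 52, 61, 64, 65, 78, 86, 93}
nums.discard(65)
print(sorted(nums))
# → [1, 8, 52, 61, 64, 78, 86, 93]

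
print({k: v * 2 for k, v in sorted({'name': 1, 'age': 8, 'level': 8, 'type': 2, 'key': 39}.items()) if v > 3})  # {'age': 16, 'key': 78, 'level': 16}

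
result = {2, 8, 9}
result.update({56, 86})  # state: {2, 8, 9, 56, 86}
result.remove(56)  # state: {2, 8, 9, 86}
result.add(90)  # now {2, 8, 9, 86, 90}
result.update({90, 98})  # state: {2, 8, 9, 86, 90, 98}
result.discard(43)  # {2, 8, 9, 86, 90, 98}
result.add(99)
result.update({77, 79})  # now {2, 8, 9, 77, 79, 86, 90, 98, 99}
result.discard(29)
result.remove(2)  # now {8, 9, 77, 79, 86, 90, 98, 99}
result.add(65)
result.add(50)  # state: {8, 9, 50, 65, 77, 79, 86, 90, 98, 99}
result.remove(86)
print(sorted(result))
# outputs [8, 9, 50, 65, 77, 79, 90, 98, 99]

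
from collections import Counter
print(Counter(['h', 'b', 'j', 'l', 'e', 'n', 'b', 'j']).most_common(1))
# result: [('b', 2)]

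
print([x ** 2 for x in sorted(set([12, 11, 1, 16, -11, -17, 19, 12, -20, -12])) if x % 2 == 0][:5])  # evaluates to [400, 144, 144, 256]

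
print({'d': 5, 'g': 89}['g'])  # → 89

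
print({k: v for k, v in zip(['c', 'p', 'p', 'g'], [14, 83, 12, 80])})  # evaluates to {'c': 14, 'p': 12, 'g': 80}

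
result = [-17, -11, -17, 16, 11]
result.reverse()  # [11, 16, -17, -11, -17]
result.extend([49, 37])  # [11, 16, -17, -11, -17, 49, 37]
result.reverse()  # [37, 49, -17, -11, -17, 16, 11]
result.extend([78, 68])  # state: [37, 49, -17, -11, -17, 16, 11, 78, 68]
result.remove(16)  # [37, 49, -17, -11, -17, 11, 78, 68]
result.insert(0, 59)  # [59, 37, 49, -17, -11, -17, 11, 78, 68]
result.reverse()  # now [68, 78, 11, -17, -11, -17, 49, 37, 59]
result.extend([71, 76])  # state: [68, 78, 11, -17, -11, -17, 49, 37, 59, 71, 76]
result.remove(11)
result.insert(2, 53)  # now [68, 78, 53, -17, -11, -17, 49, 37, 59, 71, 76]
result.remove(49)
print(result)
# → [68, 78, 53, -17, -11, -17, 37, 59, 71, 76]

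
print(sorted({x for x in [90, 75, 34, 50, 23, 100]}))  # [23, 34, 50, 75, 90, 100]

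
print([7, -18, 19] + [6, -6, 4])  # [7, -18, 19, 6, -6, 4]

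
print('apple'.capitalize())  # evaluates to Apple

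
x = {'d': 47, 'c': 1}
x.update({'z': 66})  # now {'d': 47, 'c': 1, 'z': 66}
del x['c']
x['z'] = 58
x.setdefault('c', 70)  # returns 70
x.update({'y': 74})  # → {'d': 47, 'z': 58, 'c': 70, 'y': 74}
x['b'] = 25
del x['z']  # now {'d': 47, 'c': 70, 'y': 74, 'b': 25}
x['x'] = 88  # {'d': 47, 'c': 70, 'y': 74, 'b': 25, 'x': 88}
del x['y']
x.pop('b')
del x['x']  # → {'d': 47, 'c': 70}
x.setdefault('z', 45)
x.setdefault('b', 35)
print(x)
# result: {'d': 47, 'c': 70, 'z': 45, 'b': 35}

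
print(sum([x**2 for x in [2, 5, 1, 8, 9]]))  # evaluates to 175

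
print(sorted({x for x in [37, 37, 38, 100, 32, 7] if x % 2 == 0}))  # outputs [32, 38, 100]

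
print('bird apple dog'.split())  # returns ['bird', 'apple', 'dog']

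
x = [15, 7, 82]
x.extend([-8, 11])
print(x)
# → [15, 7, 82, -8, 11]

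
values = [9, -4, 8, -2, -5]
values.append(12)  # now [9, -4, 8, -2, -5, 12]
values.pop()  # 12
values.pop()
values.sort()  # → [-4, -2, 8, 9]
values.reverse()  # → [9, 8, -2, -4]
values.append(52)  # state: [9, 8, -2, -4, 52]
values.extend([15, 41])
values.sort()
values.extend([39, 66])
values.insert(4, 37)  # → [-4, -2, 8, 9, 37, 15, 41, 52, 39, 66]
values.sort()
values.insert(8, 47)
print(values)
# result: [-4, -2, 8, 9, 15, 37, 39, 41, 47, 52, 66]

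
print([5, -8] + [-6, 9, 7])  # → [5, -8, -6, 9, 7]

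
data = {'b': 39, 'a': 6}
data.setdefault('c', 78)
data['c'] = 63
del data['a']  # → {'b': 39, 'c': 63}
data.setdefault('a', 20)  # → 20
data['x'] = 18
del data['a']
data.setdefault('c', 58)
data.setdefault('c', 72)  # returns 63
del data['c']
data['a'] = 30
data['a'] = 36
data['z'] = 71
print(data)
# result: {'b': 39, 'x': 18, 'a': 36, 'z': 71}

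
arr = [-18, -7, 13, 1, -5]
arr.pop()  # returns -5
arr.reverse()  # [1, 13, -7, -18]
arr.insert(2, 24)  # [1, 13, 24, -7, -18]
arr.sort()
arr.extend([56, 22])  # [-18, -7, 1, 13, 24, 56, 22]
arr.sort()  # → [-18, -7, 1, 13, 22, 24, 56]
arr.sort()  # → [-18, -7, 1, 13, 22, 24, 56]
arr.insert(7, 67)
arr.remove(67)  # [-18, -7, 1, 13, 22, 24, 56]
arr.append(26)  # [-18, -7, 1, 13, 22, 24, 56, 26]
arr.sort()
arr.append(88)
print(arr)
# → [-18, -7, 1, 13, 22, 24, 26, 56, 88]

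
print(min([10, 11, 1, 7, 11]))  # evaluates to 1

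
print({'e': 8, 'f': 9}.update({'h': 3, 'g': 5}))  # None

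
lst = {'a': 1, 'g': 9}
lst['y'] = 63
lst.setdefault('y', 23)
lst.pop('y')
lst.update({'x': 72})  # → {'a': 1, 'g': 9, 'x': 72}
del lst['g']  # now {'a': 1, 'x': 72}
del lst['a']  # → {'x': 72}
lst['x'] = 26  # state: {'x': 26}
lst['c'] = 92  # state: {'x': 26, 'c': 92}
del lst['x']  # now {'c': 92}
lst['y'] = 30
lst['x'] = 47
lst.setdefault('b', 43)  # 43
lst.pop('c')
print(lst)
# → {'y': 30, 'x': 47, 'b': 43}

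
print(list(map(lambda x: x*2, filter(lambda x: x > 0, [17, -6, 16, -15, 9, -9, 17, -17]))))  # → [34, 32, 18, 34]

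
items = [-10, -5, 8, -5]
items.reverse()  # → [-5, 8, -5, -10]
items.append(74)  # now [-5, 8, -5, -10, 74]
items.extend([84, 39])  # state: [-5, 8, -5, -10, 74, 84, 39]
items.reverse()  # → [39, 84, 74, -10, -5, 8, -5]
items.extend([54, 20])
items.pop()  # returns 20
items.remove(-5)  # [39, 84, 74, -10, 8, -5, 54]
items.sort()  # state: [-10, -5, 8, 39, 54, 74, 84]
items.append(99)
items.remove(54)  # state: [-10, -5, 8, 39, 74, 84, 99]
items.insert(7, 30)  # [-10, -5, 8, 39, 74, 84, 99, 30]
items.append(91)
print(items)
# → [-10, -5, 8, 39, 74, 84, 99, 30, 91]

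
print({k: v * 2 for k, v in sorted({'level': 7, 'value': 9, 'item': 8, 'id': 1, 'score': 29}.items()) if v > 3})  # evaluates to {'item': 16, 'level': 14, 'score': 58, 'value': 18}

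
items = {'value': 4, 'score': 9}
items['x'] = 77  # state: {'value': 4, 'score': 9, 'x': 77}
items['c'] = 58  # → {'value': 4, 'score': 9, 'x': 77, 'c': 58}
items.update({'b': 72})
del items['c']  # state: {'value': 4, 'score': 9, 'x': 77, 'b': 72}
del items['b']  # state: {'value': 4, 'score': 9, 'x': 77}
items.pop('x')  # 77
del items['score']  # {'value': 4}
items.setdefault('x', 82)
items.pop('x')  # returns 82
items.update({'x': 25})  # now {'value': 4, 'x': 25}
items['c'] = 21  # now {'value': 4, 'x': 25, 'c': 21}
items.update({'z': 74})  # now {'value': 4, 'x': 25, 'c': 21, 'z': 74}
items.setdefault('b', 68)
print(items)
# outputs {'value': 4, 'x': 25, 'c': 21, 'z': 74, 'b': 68}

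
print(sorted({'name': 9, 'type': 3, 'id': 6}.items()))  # [('id', 6), ('name', 9), ('type', 3)]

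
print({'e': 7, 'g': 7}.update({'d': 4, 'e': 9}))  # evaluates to None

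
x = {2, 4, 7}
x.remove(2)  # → {4, 7}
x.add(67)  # {4, 7, 67}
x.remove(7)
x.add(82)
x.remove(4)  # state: {67, 82}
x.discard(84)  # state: {67, 82}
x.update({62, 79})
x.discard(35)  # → {62, 67, 79, 82}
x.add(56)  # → {56, 62, 67, 79, 82}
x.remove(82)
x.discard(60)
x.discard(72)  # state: {56, 62, 67, 79}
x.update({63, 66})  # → {56, 62, 63, 66, 67, 79}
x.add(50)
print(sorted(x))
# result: [50, 56, 62, 63, 66, 67, 79]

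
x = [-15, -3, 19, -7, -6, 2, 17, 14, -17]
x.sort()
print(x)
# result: [-17, -15, -7, -6, -3, 2, 14, 17, 19]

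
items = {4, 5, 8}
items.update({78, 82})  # {4, 5, 8, 78, 82}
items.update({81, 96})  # {4, 5, 8, 78, 81, 82, 96}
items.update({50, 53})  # {4, 5, 8, 50, 53, 78, 81, 82, 96}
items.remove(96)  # {4, 5, 8, 50, 53, 78, 81, 82}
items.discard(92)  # {4, 5, 8, 50, 53, 78, 81, 82}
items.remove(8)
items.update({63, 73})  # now {4, 5, 50, 53, 63, 73, 78, 81, 82}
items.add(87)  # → {4, 5, 50, 53, 63, 73, 78, 81, 82, 87}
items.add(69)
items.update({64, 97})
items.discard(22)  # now {4, 5, 50, 53, 63, 64, 69, 73, 78, 81, 82, 87, 97}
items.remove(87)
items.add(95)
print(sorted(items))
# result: [4, 5, 50, 53, 63, 64, 69, 73, 78, 81, 82, 95, 97]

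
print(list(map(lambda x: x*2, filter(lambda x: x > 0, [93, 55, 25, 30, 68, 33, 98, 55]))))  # [186, 110, 50, 60, 136, 66, 196, 110]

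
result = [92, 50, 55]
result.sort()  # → [50, 55, 92]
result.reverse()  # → [92, 55, 50]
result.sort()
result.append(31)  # [50, 55, 92, 31]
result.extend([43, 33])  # [50, 55, 92, 31, 43, 33]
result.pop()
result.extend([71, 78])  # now [50, 55, 92, 31, 43, 71, 78]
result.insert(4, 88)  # [50, 55, 92, 31, 88, 43, 71, 78]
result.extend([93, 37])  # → [50, 55, 92, 31, 88, 43, 71, 78, 93, 37]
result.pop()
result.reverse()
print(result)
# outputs [93, 78, 71, 43, 88, 31, 92, 55, 50]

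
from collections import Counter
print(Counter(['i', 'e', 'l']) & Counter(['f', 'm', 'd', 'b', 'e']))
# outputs Counter({'e': 1})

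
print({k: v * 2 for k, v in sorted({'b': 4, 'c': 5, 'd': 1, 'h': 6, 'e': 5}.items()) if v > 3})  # {'b': 8, 'c': 10, 'e': 10, 'h': 12}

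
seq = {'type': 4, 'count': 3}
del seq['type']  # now {'count': 3}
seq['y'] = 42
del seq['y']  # {'count': 3}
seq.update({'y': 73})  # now {'count': 3, 'y': 73}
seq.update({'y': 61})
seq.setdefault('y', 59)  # 61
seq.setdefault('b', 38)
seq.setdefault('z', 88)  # 88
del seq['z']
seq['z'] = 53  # {'count': 3, 'y': 61, 'b': 38, 'z': 53}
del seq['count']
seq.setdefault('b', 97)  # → 38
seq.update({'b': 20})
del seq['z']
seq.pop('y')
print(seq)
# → {'b': 20}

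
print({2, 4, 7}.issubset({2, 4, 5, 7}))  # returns True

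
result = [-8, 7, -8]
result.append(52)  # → [-8, 7, -8, 52]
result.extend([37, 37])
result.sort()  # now [-8, -8, 7, 37, 37, 52]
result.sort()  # [-8, -8, 7, 37, 37, 52]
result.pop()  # 52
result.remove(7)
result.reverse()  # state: [37, 37, -8, -8]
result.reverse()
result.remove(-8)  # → [-8, 37, 37]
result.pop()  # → 37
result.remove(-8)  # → [37]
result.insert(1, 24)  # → [37, 24]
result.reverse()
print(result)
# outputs [24, 37]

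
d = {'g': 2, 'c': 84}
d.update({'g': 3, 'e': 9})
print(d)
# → {'g': 3, 'c': 84, 'e': 9}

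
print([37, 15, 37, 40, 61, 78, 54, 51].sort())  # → None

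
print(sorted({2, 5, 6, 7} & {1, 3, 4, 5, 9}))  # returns [5]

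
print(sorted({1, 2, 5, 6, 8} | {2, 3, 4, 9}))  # [1, 2, 3, 4, 5, 6, 8, 9]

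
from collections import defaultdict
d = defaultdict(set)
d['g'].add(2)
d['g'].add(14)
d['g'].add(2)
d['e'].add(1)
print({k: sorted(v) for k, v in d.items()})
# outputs {'g': [2, 14], 'e': [1]}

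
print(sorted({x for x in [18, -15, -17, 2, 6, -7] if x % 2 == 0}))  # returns [2, 6, 18]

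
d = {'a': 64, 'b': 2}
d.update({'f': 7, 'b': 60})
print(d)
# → {'a': 64, 'b': 60, 'f': 7}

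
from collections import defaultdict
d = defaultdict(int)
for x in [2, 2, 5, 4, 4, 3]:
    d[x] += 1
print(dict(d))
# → {2: 2, 5: 1, 4: 2, 3: 1}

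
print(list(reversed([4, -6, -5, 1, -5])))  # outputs [-5, 1, -5, -6, 4]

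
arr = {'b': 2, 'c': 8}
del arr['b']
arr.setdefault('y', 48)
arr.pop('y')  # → 48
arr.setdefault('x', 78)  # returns 78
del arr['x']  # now {'c': 8}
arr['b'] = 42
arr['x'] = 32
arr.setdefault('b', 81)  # 42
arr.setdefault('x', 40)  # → 32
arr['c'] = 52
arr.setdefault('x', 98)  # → 32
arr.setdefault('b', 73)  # 42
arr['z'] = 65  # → {'c': 52, 'b': 42, 'x': 32, 'z': 65}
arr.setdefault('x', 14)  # 32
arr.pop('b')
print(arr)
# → {'c': 52, 'x': 32, 'z': 65}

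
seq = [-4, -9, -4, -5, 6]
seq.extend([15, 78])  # [-4, -9, -4, -5, 6, 15, 78]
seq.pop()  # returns 78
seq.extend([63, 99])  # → [-4, -9, -4, -5, 6, 15, 63, 99]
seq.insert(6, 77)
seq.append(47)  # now [-4, -9, -4, -5, 6, 15, 77, 63, 99, 47]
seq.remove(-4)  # [-9, -4, -5, 6, 15, 77, 63, 99, 47]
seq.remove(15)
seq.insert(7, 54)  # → [-9, -4, -5, 6, 77, 63, 99, 54, 47]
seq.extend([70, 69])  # [-9, -4, -5, 6, 77, 63, 99, 54, 47, 70, 69]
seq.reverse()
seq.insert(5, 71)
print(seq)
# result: [69, 70, 47, 54, 99, 71, 63, 77, 6, -5, -4, -9]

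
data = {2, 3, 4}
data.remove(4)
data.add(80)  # {2, 3, 80}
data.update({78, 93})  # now {2, 3, 78, 80, 93}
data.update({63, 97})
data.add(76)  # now {2, 3, 63, 76, 78, 80, 93, 97}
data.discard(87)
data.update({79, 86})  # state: {2, 3, 63, 76, 78, 79, 80, 86, 93, 97}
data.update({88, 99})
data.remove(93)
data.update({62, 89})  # {2, 3, 62, 63, 76, 78, 79, 80, 86, 88, 89, 97, 99}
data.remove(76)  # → {2, 3, 62, 63, 78, 79, 80, 86, 88, 89, 97, 99}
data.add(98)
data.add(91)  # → {2, 3, 62, 63, 78, 79, 80, 86, 88, 89, 91, 97, 98, 99}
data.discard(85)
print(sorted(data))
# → [2, 3, 62, 63, 78, 79, 80, 86, 88, 89, 91, 97, 98, 99]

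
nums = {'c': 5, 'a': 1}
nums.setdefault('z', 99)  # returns 99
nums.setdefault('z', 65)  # 99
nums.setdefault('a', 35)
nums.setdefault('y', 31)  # 31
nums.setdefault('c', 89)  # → 5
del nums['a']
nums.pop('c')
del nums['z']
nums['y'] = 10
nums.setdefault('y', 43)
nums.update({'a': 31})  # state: {'y': 10, 'a': 31}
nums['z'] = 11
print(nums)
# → {'y': 10, 'a': 31, 'z': 11}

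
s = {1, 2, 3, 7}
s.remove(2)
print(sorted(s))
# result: [1, 3, 7]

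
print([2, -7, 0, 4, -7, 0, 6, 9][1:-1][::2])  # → [-7, 4, 0]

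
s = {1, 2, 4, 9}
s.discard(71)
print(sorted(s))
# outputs [1, 2, 4, 9]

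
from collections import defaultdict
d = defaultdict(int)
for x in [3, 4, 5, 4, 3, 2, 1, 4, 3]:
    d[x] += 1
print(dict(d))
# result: {3: 3, 4: 3, 5: 1, 2: 1, 1: 1}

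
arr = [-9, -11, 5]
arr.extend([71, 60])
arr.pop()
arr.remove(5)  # [-9, -11, 71]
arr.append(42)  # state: [-9, -11, 71, 42]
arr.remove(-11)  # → [-9, 71, 42]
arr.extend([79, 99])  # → [-9, 71, 42, 79, 99]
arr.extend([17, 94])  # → [-9, 71, 42, 79, 99, 17, 94]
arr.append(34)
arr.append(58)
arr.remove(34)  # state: [-9, 71, 42, 79, 99, 17, 94, 58]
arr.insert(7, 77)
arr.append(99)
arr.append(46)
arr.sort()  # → [-9, 17, 42, 46, 58, 71, 77, 79, 94, 99, 99]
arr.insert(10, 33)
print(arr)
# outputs [-9, 17, 42, 46, 58, 71, 77, 79, 94, 99, 33, 99]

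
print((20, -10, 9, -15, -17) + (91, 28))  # (20, -10, 9, -15, -17, 91, 28)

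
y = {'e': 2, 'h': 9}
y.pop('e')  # 2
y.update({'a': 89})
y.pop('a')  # 89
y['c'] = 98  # {'h': 9, 'c': 98}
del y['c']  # {'h': 9}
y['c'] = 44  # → {'h': 9, 'c': 44}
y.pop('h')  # 9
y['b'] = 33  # {'c': 44, 'b': 33}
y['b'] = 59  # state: {'c': 44, 'b': 59}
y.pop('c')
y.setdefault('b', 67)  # 59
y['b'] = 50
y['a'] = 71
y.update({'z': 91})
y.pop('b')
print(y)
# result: {'a': 71, 'z': 91}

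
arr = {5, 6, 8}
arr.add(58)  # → {5, 6, 8, 58}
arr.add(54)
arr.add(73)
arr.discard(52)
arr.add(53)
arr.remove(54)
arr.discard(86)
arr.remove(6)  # {5, 8, 53, 58, 73}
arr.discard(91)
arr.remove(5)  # {8, 53, 58, 73}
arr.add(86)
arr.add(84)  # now {8, 53, 58, 73, 84, 86}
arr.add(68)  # {8, 53, 58, 68, 73, 84, 86}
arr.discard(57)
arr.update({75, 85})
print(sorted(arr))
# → [8, 53, 58, 68, 73, 75, 84, 85, 86]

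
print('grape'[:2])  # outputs gr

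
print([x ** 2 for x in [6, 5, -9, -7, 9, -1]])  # [36, 25, 81, 49, 81, 1]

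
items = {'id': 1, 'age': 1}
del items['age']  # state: {'id': 1}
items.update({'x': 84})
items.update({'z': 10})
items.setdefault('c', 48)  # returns 48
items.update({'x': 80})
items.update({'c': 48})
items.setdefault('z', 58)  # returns 10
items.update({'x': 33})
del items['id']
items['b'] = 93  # {'x': 33, 'z': 10, 'c': 48, 'b': 93}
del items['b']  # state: {'x': 33, 'z': 10, 'c': 48}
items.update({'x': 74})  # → {'x': 74, 'z': 10, 'c': 48}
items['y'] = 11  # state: {'x': 74, 'z': 10, 'c': 48, 'y': 11}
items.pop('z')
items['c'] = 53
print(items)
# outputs {'x': 74, 'c': 53, 'y': 11}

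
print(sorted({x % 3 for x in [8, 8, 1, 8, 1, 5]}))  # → [1, 2]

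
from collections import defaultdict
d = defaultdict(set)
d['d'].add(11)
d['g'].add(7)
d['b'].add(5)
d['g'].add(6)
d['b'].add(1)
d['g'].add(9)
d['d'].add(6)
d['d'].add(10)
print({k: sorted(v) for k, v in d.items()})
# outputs {'d': [6, 10, 11], 'g': [6, 7, 9], 'b': [1, 5]}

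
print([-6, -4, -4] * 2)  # [-6, -4, -4, -6, -4, -4]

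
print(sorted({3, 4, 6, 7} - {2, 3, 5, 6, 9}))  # [4, 7]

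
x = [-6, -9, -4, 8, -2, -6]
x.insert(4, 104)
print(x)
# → [-6, -9, -4, 8, 104, -2, -6]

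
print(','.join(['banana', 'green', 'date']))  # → banana,green,date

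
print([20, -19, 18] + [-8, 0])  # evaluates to [20, -19, 18, -8, 0]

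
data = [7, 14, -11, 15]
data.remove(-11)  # [7, 14, 15]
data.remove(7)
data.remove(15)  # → [14]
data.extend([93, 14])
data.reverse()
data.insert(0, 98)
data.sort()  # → [14, 14, 93, 98]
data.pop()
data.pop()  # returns 93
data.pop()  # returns 14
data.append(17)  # [14, 17]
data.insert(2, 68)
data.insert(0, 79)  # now [79, 14, 17, 68]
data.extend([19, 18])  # [79, 14, 17, 68, 19, 18]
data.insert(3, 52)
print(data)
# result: [79, 14, 17, 52, 68, 19, 18]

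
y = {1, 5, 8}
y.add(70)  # {1, 5, 8, 70}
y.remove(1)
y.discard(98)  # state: {5, 8, 70}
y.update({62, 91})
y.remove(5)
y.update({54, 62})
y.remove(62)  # {8, 54, 70, 91}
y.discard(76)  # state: {8, 54, 70, 91}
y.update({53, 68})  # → {8, 53, 54, 68, 70, 91}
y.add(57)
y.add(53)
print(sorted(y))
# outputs [8, 53, 54, 57, 68, 70, 91]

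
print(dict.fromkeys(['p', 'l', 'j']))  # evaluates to {'p': None, 'l': None, 'j': None}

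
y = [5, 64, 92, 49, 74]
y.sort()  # [5, 49, 64, 74, 92]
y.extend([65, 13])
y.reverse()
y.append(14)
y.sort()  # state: [5, 13, 14, 49, 64, 65, 74, 92]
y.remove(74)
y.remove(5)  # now [13, 14, 49, 64, 65, 92]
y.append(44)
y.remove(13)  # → [14, 49, 64, 65, 92, 44]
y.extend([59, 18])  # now [14, 49, 64, 65, 92, 44, 59, 18]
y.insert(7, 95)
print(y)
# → [14, 49, 64, 65, 92, 44, 59, 95, 18]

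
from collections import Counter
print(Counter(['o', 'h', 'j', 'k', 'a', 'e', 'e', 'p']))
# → Counter({'e': 2, 'o': 1, 'h': 1, 'j': 1, 'k': 1, 'a': 1, 'p': 1})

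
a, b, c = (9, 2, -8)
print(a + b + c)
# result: 3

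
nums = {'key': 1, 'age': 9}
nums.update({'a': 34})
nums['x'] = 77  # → {'key': 1, 'age': 9, 'a': 34, 'x': 77}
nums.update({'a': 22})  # {'key': 1, 'age': 9, 'a': 22, 'x': 77}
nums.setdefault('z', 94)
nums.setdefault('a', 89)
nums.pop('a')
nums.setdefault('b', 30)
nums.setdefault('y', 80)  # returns 80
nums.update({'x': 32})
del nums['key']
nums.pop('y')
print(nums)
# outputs {'age': 9, 'x': 32, 'z': 94, 'b': 30}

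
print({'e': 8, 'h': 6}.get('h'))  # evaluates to 6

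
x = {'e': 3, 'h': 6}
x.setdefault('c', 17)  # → 17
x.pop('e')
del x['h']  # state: {'c': 17}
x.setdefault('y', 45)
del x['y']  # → {'c': 17}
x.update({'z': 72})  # {'c': 17, 'z': 72}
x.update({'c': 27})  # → {'c': 27, 'z': 72}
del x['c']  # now {'z': 72}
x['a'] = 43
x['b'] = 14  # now {'z': 72, 'a': 43, 'b': 14}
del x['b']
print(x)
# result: {'z': 72, 'a': 43}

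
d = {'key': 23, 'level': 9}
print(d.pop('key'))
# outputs 23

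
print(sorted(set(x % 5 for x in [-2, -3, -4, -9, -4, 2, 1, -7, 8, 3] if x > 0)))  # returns [1, 2, 3]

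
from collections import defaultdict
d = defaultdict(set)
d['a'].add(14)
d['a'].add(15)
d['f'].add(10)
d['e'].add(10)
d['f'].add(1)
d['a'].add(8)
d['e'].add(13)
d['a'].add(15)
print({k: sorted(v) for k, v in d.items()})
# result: {'a': [8, 14, 15], 'f': [1, 10], 'e': [10, 13]}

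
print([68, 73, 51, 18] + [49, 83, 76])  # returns [68, 73, 51, 18, 49, 83, 76]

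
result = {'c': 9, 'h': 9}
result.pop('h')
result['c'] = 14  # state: {'c': 14}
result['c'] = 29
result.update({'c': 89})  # {'c': 89}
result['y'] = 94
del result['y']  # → {'c': 89}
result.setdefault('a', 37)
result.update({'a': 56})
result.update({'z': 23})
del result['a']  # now {'c': 89, 'z': 23}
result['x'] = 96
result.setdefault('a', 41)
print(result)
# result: {'c': 89, 'z': 23, 'x': 96, 'a': 41}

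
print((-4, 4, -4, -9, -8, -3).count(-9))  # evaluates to 1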